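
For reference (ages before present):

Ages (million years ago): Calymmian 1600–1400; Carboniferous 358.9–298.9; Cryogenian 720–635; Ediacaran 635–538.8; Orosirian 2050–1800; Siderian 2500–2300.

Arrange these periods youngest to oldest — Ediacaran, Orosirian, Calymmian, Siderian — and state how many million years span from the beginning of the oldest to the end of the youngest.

Ediacaran → Calymmian → Orosirian → Siderian; total span 1961.2 Myr

Start ages (Ma): Siderian 2500, Orosirian 2050, Calymmian 1600, Ediacaran 635.
Ordered youngest to oldest: Ediacaran, Calymmian, Orosirian, Siderian.
Span = 2500 − 538.8 = 1961.2 Myr.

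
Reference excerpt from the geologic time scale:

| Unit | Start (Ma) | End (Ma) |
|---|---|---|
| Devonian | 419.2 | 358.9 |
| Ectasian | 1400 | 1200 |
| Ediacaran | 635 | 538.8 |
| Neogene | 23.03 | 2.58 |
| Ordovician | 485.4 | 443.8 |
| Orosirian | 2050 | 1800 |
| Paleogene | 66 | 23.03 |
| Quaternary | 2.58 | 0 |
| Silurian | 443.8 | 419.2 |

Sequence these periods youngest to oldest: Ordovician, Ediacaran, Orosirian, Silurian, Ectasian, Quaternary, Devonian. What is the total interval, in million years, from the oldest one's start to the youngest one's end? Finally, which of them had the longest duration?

Quaternary → Devonian → Silurian → Ordovician → Ediacaran → Ectasian → Orosirian; total span 2050 Myr; longest is Orosirian

Start ages (Ma): Orosirian 2050, Ectasian 1400, Ediacaran 635, Ordovician 485.4, Silurian 443.8, Devonian 419.2, Quaternary 2.58.
Ordered youngest to oldest: Quaternary, Devonian, Silurian, Ordovician, Ediacaran, Ectasian, Orosirian.
Span = 2050 − 0 = 2050 Myr.
Durations: Orosirian 250, Ectasian 200, Ediacaran 96.2, Silurian 24.6, Quaternary 2.58, Ordovician 41.6, Devonian 60.3 → longest is Orosirian (250 Myr).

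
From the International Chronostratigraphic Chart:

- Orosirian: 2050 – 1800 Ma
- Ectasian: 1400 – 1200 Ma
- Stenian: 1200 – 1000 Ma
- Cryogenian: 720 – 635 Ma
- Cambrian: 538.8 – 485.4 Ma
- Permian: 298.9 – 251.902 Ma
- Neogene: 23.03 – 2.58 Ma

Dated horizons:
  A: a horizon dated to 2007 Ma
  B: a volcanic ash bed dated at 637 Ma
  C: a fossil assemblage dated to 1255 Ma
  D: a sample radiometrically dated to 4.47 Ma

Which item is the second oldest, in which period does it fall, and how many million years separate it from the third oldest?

C, in the Ectasian; 618 million years to B

Larger Ma means older, so oldest first: A 2007 > C 1255 > B 637 > D 4.47.
Counting 2 along gives C (1255 Ma); the excerpt puts that inside the Ectasian, 1400–1200 Ma.
Next in line is B (637 Ma), and 1255 − 637 = 618 Myr.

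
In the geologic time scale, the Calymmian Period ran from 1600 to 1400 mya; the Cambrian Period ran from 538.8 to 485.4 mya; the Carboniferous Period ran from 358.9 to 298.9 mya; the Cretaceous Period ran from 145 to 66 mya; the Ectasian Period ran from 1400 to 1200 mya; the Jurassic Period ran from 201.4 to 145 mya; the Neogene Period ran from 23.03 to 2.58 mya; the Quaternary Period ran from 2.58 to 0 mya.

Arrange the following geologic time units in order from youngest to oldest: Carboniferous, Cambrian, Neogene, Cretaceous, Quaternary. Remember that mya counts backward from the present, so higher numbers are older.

Quaternary → Neogene → Cretaceous → Carboniferous → Cambrian

The oldest of these is Cambrian (starts 538.8 Ma) and the youngest is Quaternary (ends 0 Ma).
In between, by decreasing start age: Carboniferous (358.9), Cretaceous (145), Neogene (23.03).
Listing youngest first means reversing that sequence.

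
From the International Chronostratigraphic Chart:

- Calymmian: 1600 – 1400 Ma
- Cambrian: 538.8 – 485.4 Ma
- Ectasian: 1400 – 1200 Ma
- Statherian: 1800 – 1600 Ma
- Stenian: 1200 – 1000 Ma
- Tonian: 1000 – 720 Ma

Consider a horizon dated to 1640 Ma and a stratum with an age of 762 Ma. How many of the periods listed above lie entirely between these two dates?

3

1640 Ma sits inside the Statherian (1800–1600) and 762 Ma inside the Tonian (1000–720); neither of those is wholly between the two dates.
The listed periods lying completely between them are Calymmian, Ectasian, Stenian — 3 in all.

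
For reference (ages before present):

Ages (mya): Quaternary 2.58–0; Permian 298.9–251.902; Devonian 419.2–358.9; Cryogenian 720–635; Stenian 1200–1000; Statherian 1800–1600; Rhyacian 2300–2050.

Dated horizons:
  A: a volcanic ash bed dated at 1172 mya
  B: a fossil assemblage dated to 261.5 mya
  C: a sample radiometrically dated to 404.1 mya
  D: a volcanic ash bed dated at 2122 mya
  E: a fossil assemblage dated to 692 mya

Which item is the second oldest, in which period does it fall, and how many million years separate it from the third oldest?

A, in the Stenian; 480 million years to E

Larger Ma means older, so oldest first: D 2122 > A 1172 > E 692 > C 404.1 > B 261.5.
Counting 2 along gives A (1172 Ma); the excerpt puts that inside the Stenian, 1200–1000 Ma.
Next in line is E (692 Ma), and 1172 − 692 = 480 Myr.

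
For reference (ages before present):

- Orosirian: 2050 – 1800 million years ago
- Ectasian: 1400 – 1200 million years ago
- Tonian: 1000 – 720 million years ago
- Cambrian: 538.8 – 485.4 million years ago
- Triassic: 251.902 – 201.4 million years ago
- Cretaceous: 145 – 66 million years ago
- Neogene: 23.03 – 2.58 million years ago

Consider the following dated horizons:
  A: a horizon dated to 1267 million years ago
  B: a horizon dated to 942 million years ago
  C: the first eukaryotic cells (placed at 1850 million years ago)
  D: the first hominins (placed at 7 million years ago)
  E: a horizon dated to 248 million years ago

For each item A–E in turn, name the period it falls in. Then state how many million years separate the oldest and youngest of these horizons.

A — Ectasian; B — Tonian; C — Orosirian; D — Neogene; E — Triassic; span 1843 million years

Match each age against the start–end ranges in the excerpt: A = 1267 Ma → Ectasian (1400–1200); B = 942 Ma → Tonian (1000–720); C = 1850 Ma → Orosirian (2050–1800); D = 7 Ma → Neogene (23.03–2.58); E = 248 Ma → Triassic (251.902–201.4).
The largest age is 1850 Ma and the smallest is 7 Ma; their difference is 1843 Myr.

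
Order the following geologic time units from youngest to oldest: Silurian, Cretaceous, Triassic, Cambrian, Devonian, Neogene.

Neogene, Cretaceous, Triassic, Devonian, Silurian, Cambrian

Era membership (oldest first within each) — Paleozoic: Cambrian, Silurian, Devonian; Mesozoic: Triassic, Cretaceous; Cenozoic: Neogene. Paleozoic precedes Mesozoic, which precedes Cenozoic. Concatenating the groups in that era order and then reversing gives youngest to oldest.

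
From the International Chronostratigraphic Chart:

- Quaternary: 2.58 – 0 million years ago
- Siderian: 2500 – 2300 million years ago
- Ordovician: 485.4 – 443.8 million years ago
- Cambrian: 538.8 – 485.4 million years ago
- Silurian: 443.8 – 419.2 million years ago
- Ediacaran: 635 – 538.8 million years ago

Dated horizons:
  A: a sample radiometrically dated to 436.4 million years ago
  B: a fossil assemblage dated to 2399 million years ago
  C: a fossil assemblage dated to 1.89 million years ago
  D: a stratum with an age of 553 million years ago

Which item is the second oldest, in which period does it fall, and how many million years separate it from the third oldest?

Sorted oldest-first by Ma: B (2399), D (553), A (436.4), C (1.89).
The second oldest is D at 553 Ma, which lies in 635–538.8 Ma: the Ediacaran.
The third oldest is A at 436.4 Ma; separation = |553 − 436.4| = 116.6 Myr.

D, in the Ediacaran; 116.6 million years to A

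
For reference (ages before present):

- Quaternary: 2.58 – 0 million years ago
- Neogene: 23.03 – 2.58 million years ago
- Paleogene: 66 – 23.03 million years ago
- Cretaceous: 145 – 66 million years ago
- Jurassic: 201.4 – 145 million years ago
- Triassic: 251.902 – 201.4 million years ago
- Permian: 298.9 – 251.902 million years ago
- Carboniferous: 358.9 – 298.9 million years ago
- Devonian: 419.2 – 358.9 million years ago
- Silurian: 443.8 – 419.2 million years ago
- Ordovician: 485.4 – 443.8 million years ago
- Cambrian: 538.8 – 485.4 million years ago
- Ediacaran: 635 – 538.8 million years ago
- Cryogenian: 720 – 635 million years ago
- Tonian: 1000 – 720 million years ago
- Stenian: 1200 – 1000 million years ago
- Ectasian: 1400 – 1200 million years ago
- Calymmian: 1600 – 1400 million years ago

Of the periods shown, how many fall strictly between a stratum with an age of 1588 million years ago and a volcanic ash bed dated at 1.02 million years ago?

The older date is 1588 Ma and the younger is 1.02 Ma.
Periods with start < 1588 and end > 1.02 Ma: Ectasian (1400–1200), Stenian (1200–1000), Tonian (1000–720), Cryogenian (720–635), Ediacaran (635–538.8), Cambrian (538.8–485.4), Ordovician (485.4–443.8), Silurian (443.8–419.2), Devonian (419.2–358.9), Carboniferous (358.9–298.9), Permian (298.9–251.902), Triassic (251.902–201.4), Jurassic (201.4–145), Cretaceous (145–66), Paleogene (66–23.03), Neogene (23.03–2.58).
That is 16 complete periods.

16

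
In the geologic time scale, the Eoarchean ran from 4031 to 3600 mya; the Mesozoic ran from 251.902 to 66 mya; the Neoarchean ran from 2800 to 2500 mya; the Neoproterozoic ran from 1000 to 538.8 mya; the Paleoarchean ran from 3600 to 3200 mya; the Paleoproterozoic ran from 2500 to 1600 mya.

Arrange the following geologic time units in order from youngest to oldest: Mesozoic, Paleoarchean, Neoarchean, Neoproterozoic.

Sorting by start age (ascending Ma, since larger Ma = older): Mesozoic start 251.902, Neoproterozoic start 1000, Neoarchean start 2800, Paleoarchean start 3600.

Mesozoic, Neoproterozoic, Neoarchean, Paleoarchean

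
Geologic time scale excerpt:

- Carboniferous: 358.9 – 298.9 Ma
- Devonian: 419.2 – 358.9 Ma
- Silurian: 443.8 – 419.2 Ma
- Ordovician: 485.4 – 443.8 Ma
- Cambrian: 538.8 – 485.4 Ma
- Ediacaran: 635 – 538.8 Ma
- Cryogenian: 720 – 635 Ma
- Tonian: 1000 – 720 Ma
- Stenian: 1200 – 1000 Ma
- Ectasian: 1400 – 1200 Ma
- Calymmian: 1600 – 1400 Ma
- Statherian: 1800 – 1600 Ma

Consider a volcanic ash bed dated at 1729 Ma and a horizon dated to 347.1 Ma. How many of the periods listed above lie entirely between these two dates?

1729 Ma sits inside the Statherian (1800–1600) and 347.1 Ma inside the Carboniferous (358.9–298.9); neither of those is wholly between the two dates.
The listed periods lying completely between them are Calymmian, Ectasian, Stenian, Tonian, Cryogenian, Ediacaran, Cambrian, Ordovician, Silurian, Devonian — 10 in all.

10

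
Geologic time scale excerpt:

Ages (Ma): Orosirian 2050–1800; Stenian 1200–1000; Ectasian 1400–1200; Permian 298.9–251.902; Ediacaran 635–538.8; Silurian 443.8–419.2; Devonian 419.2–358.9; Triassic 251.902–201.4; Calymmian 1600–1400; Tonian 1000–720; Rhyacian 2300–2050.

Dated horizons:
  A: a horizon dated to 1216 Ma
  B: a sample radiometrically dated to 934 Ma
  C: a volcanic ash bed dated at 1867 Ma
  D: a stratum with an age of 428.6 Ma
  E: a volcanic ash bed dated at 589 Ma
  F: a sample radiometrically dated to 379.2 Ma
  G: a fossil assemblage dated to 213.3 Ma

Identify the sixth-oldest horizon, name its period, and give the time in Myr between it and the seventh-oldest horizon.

F, in the Devonian; 165.9 million years to G

Larger Ma means older, so oldest first: C 1867 > A 1216 > B 934 > E 589 > D 428.6 > F 379.2 > G 213.3.
Counting 6 along gives F (379.2 Ma); the excerpt puts that inside the Devonian, 419.2–358.9 Ma.
Next in line is G (213.3 Ma), and 379.2 − 213.3 = 165.9 Myr.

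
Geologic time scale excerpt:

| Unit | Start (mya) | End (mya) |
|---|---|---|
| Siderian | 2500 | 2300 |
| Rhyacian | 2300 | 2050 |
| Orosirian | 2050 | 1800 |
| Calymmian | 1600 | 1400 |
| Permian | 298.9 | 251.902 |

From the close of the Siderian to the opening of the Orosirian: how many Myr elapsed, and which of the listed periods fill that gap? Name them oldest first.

250 million years; Rhyacian

End of Siderian = 2300 Ma; start of Orosirian = 2050 Ma.
Gap = 2300 − 2050 = 250 Myr.
Periods wholly inside 2300–2050 Ma: Rhyacian (2300–2050).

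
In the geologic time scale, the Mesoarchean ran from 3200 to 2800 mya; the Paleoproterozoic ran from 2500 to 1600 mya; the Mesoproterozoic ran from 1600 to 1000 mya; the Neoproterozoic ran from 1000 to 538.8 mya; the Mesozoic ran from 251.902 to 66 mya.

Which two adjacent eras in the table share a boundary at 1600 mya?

Paleoproterozoic and Mesoproterozoic

The Paleoproterozoic ends at 1600 mya and the Mesoproterozoic begins at 1600 mya, so they share that boundary.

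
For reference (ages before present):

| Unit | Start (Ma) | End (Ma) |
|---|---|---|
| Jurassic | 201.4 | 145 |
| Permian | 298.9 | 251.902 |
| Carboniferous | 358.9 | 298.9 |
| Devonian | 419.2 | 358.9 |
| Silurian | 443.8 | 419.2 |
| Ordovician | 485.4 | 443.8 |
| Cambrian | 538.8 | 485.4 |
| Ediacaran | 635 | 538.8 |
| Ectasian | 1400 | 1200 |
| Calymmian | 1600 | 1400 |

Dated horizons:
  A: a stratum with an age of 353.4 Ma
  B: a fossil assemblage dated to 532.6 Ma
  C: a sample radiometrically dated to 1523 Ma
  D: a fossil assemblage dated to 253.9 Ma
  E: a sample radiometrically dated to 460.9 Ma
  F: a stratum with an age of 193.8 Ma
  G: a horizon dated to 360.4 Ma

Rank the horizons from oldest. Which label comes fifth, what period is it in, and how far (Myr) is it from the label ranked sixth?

Sorted oldest-first by Ma: C (1523), B (532.6), E (460.9), G (360.4), A (353.4), D (253.9), F (193.8).
The fifth oldest is A at 353.4 Ma, which lies in 358.9–298.9 Ma: the Carboniferous.
The sixth oldest is D at 253.9 Ma; separation = |353.4 − 253.9| = 99.5 Myr.

A, in the Carboniferous; 99.5 million years to D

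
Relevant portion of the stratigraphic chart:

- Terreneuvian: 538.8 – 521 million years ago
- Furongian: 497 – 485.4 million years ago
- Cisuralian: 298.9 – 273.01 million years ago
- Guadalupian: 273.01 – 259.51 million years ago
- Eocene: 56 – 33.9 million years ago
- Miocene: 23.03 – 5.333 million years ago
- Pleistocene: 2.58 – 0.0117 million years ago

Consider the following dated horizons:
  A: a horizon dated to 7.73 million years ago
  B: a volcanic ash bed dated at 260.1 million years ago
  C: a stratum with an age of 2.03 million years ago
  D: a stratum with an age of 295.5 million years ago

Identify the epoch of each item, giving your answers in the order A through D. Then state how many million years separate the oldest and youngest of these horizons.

Match each age against the start–end ranges in the excerpt: A = 7.73 Ma → Miocene (23.03–5.333); B = 260.1 Ma → Guadalupian (273.01–259.51); C = 2.03 Ma → Pleistocene (2.58–0.0117); D = 295.5 Ma → Cisuralian (298.9–273.01).
The largest age is 295.5 Ma and the smallest is 2.03 Ma; their difference is 293.47 Myr.

A — Miocene; B — Guadalupian; C — Pleistocene; D — Cisuralian; span 293.47 million years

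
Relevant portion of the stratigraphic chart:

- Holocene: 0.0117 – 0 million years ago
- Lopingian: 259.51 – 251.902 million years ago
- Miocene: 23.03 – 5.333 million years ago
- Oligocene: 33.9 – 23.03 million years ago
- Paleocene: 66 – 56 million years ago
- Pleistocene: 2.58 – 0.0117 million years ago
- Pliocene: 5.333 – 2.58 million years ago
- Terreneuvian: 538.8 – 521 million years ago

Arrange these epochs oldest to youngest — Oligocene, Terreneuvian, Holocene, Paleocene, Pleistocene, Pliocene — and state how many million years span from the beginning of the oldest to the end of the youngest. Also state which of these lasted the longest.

Start ages (Ma): Terreneuvian 538.8, Paleocene 66, Oligocene 33.9, Pliocene 5.333, Pleistocene 2.58, Holocene 0.0117.
Ordered oldest to youngest: Terreneuvian, Paleocene, Oligocene, Pliocene, Pleistocene, Holocene.
Span = 538.8 − 0 = 538.8 Myr.
Durations: Pliocene 2.753, Oligocene 10.87, Paleocene 10, Holocene 0.0117, Terreneuvian 17.8, Pleistocene 2.5683 → longest is Terreneuvian (17.8 Myr).

Terreneuvian, Paleocene, Oligocene, Pliocene, Pleistocene, Holocene; total span 538.8 Myr; longest is Terreneuvian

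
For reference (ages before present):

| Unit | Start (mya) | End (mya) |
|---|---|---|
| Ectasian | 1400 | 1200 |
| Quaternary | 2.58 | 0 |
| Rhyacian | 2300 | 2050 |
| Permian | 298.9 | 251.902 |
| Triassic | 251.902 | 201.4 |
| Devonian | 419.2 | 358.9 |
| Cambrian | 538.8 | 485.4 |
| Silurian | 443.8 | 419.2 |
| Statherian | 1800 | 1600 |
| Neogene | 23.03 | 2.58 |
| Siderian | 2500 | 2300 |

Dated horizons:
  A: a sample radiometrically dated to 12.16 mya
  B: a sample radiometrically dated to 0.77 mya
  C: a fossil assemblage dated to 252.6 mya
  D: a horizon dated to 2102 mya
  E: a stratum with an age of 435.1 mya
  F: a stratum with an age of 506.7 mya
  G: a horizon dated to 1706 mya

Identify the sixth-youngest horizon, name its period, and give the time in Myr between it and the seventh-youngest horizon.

G, in the Statherian; 396 million years to D

Sorted youngest-first by Ma: B (0.77), A (12.16), C (252.6), E (435.1), F (506.7), G (1706), D (2102).
The sixth youngest is G at 1706 Ma, which lies in 1800–1600 Ma: the Statherian.
The seventh youngest is D at 2102 Ma; separation = |1706 − 2102| = 396 Myr.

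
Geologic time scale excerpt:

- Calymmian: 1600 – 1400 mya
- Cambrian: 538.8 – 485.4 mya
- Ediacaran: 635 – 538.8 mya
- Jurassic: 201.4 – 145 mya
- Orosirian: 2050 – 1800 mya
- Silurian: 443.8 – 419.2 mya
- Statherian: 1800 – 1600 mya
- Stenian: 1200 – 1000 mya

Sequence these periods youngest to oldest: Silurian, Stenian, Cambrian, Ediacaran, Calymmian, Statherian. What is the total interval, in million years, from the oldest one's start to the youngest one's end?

Start ages (Ma): Statherian 1800, Calymmian 1600, Stenian 1200, Ediacaran 635, Cambrian 538.8, Silurian 443.8.
Ordered youngest to oldest: Silurian, Cambrian, Ediacaran, Stenian, Calymmian, Statherian.
Span = 1800 − 419.2 = 1380.8 Myr.

Silurian → Cambrian → Ediacaran → Stenian → Calymmian → Statherian; total span 1380.8 Myr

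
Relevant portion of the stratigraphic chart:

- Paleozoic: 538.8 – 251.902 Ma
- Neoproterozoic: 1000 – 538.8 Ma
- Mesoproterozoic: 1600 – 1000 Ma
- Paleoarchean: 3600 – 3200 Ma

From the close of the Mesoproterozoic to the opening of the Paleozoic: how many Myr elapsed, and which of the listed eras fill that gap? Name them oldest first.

End of Mesoproterozoic = 1000 Ma; start of Paleozoic = 538.8 Ma.
Gap = 1000 − 538.8 = 461.2 Myr.
Eras wholly inside 1000–538.8 Ma: Neoproterozoic (1000–538.8).

461.2 million years; Neoproterozoic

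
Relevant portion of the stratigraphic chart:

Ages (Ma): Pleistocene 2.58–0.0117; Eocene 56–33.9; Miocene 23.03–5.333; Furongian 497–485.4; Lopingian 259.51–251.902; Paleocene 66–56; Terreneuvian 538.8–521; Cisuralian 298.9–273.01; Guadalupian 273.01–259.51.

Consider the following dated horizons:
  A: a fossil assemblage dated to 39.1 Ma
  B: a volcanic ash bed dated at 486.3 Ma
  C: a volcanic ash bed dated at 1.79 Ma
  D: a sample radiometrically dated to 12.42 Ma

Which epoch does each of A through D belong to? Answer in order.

A — Eocene; B — Furongian; C — Pleistocene; D — Miocene

A: 39.1 Ma lies in 56–33.9 Ma, so Eocene.
B: 486.3 Ma lies in 497–485.4 Ma, so Furongian.
C: 1.79 Ma lies in 2.58–0.0117 Ma, so Pleistocene.
D: 12.42 Ma lies in 23.03–5.333 Ma, so Miocene.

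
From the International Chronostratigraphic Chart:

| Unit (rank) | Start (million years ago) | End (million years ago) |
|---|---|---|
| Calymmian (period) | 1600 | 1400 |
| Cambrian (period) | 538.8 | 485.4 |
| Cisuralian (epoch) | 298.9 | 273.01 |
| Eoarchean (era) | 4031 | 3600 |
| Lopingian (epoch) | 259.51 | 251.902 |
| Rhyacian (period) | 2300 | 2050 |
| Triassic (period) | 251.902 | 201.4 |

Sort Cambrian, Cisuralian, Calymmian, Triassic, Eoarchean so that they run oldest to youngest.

The oldest of these is Eoarchean (starts 4031 Ma) and the youngest is Triassic (ends 201.4 Ma).
In between, by decreasing start age: Calymmian (1600), Cambrian (538.8), Cisuralian (298.9).

Eoarchean → Calymmian → Cambrian → Cisuralian → Triassic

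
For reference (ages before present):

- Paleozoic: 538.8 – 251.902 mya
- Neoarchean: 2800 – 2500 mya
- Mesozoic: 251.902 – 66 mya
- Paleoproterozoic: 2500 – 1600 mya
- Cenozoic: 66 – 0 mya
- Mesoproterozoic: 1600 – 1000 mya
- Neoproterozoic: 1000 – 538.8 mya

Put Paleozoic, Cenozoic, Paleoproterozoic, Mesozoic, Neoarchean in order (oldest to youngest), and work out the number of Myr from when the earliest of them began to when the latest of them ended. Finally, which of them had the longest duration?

Start ages (Ma): Neoarchean 2800, Paleoproterozoic 2500, Paleozoic 538.8, Mesozoic 251.902, Cenozoic 66.
Ordered oldest to youngest: Neoarchean, Paleoproterozoic, Paleozoic, Mesozoic, Cenozoic.
Span = 2800 − 0 = 2800 Myr.
Durations: Paleozoic 286.898, Paleoproterozoic 900, Cenozoic 66, Mesozoic 185.902, Neoarchean 300 → longest is Paleoproterozoic (900 Myr).

Neoarchean → Paleoproterozoic → Paleozoic → Mesozoic → Cenozoic; total span 2800 Myr; longest is Paleoproterozoic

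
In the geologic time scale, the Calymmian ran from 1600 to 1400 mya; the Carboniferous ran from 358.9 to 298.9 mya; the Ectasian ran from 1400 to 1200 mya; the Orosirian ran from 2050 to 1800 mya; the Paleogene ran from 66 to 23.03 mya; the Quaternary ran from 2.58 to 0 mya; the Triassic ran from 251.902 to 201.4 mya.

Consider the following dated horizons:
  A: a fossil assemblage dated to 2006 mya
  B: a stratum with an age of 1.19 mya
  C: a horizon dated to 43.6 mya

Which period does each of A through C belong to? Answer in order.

A: 2006 Ma lies in 2050–1800 Ma, so Orosirian.
B: 1.19 Ma lies in 2.58–0 Ma, so Quaternary.
C: 43.6 Ma lies in 66–23.03 Ma, so Paleogene.

A — Orosirian; B — Quaternary; C — Paleogene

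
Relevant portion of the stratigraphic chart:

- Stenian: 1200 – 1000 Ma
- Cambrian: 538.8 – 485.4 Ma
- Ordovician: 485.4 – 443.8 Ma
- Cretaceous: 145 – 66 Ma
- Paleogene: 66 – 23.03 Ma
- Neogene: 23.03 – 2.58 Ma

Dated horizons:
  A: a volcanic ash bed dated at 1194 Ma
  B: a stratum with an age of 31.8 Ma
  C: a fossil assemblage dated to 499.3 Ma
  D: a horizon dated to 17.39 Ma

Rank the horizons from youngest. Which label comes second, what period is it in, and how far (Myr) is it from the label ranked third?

Sorted youngest-first by Ma: D (17.39), B (31.8), C (499.3), A (1194).
The second youngest is B at 31.8 Ma, which lies in 66–23.03 Ma: the Paleogene.
The third youngest is C at 499.3 Ma; separation = |31.8 − 499.3| = 467.5 Myr.

B, in the Paleogene; 467.5 million years to C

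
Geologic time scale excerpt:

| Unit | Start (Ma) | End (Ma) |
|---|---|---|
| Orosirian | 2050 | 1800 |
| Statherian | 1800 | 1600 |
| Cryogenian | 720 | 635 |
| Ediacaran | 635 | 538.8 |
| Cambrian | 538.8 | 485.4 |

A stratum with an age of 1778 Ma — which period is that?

1778 Ma lies between 1800 and 1600 Ma, so it falls in the Statherian.

Statherian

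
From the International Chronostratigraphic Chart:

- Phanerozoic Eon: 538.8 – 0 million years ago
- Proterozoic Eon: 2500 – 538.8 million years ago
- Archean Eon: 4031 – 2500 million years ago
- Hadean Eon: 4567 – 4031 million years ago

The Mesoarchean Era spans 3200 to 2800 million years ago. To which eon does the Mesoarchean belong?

Archean

The Mesoarchean (3200–2800 Ma) lies entirely within 4031–2500 Ma, the Archean Eon.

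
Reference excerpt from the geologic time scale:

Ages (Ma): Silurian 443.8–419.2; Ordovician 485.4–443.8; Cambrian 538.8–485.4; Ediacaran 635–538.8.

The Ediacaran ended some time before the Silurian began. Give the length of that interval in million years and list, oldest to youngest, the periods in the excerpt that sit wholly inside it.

95 million years; Cambrian, Ordovician

End of Ediacaran = 538.8 Ma; start of Silurian = 443.8 Ma.
Gap = 538.8 − 443.8 = 95 Myr.
Periods wholly inside 538.8–443.8 Ma: Cambrian (538.8–485.4), Ordovician (485.4–443.8).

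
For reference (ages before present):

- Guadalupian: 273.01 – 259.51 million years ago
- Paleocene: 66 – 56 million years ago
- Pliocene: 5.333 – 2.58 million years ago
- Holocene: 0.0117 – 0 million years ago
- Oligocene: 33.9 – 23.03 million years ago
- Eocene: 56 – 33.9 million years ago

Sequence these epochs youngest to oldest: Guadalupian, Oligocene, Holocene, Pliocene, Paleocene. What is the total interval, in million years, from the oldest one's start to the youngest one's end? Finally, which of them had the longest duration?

Start ages (Ma): Guadalupian 273.01, Paleocene 66, Oligocene 33.9, Pliocene 5.333, Holocene 0.0117.
Ordered youngest to oldest: Holocene, Pliocene, Oligocene, Paleocene, Guadalupian.
Span = 273.01 − 0 = 273.01 Myr.
Durations: Oligocene 10.87, Guadalupian 13.5, Paleocene 10, Holocene 0.0117, Pliocene 2.753 → longest is Guadalupian (13.5 Myr).

Holocene → Pliocene → Oligocene → Paleocene → Guadalupian; total span 273.01 Myr; longest is Guadalupian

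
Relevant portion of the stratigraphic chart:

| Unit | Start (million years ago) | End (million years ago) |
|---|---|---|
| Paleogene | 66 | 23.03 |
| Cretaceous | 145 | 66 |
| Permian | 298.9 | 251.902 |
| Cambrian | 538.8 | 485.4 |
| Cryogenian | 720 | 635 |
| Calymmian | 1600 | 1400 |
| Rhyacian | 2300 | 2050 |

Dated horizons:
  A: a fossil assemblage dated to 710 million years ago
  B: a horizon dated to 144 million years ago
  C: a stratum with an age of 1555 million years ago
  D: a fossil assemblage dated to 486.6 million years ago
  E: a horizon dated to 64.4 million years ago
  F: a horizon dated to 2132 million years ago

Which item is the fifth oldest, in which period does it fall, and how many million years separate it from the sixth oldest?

Sorted oldest-first by Ma: F (2132), C (1555), A (710), D (486.6), B (144), E (64.4).
The fifth oldest is B at 144 Ma, which lies in 145–66 Ma: the Cretaceous.
The sixth oldest is E at 64.4 Ma; separation = |144 − 64.4| = 79.6 Myr.

B, in the Cretaceous; 79.6 million years to E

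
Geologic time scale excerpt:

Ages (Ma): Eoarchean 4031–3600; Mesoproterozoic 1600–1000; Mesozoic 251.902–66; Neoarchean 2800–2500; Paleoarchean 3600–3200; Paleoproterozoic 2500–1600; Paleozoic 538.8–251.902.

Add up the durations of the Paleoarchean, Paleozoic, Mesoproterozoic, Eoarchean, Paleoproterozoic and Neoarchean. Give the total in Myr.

2917.898 million years

Duration is start − end for each: (3600 − 3200) + (538.8 − 251.902) + (1600 − 1000) + (4031 − 3600) + (2500 − 1600) + (2800 − 2500).
That is 400 + 286.898 + 600 + 431 + 900 + 300, which totals 2917.898 million years.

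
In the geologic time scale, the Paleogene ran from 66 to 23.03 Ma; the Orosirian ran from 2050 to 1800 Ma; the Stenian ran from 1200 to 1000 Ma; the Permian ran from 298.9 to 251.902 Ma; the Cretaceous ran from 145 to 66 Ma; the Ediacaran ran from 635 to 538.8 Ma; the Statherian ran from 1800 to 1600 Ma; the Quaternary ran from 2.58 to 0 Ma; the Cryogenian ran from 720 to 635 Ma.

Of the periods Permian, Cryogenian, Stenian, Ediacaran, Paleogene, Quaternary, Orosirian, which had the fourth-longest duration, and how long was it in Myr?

Durations: Permian 46.998; Cryogenian 85; Stenian 200; Ediacaran 96.2; Paleogene 42.97; Quaternary 2.58; Orosirian 250 Myr.
Sorted longest-first: Orosirian (250), Stenian (200), Ediacaran (96.2), Cryogenian (85), Permian (46.998), Paleogene (42.97), Quaternary (2.58).
The fourth longest is Cryogenian at 85 Myr.

Cryogenian, 85 million years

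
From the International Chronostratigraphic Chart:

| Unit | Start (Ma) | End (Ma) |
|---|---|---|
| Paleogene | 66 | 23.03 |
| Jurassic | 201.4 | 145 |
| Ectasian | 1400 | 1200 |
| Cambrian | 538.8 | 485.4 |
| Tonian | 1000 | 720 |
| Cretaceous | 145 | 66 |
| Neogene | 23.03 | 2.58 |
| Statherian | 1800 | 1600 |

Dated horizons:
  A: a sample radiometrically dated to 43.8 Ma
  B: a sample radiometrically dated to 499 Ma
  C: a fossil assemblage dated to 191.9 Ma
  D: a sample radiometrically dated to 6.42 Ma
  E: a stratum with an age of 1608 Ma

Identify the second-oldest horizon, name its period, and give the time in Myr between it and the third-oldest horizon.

Sorted oldest-first by Ma: E (1608), B (499), C (191.9), A (43.8), D (6.42).
The second oldest is B at 499 Ma, which lies in 538.8–485.4 Ma: the Cambrian.
The third oldest is C at 191.9 Ma; separation = |499 − 191.9| = 307.1 Myr.

B, in the Cambrian; 307.1 million years to C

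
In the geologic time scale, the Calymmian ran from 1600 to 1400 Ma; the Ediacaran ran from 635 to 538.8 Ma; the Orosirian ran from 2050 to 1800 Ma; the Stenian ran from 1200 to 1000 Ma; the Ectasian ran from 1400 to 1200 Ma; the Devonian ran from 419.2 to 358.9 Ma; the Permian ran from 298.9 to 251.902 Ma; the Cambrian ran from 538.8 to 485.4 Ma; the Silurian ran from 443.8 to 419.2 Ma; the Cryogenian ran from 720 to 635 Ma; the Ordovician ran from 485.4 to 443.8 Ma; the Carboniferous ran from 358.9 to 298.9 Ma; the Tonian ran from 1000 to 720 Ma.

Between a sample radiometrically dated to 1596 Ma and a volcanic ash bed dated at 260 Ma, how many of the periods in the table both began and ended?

10

The older date is 1596 Ma and the younger is 260 Ma.
Periods with start < 1596 and end > 260 Ma: Ectasian (1400–1200), Stenian (1200–1000), Tonian (1000–720), Cryogenian (720–635), Ediacaran (635–538.8), Cambrian (538.8–485.4), Ordovician (485.4–443.8), Silurian (443.8–419.2), Devonian (419.2–358.9), Carboniferous (358.9–298.9).
That is 10 complete periods.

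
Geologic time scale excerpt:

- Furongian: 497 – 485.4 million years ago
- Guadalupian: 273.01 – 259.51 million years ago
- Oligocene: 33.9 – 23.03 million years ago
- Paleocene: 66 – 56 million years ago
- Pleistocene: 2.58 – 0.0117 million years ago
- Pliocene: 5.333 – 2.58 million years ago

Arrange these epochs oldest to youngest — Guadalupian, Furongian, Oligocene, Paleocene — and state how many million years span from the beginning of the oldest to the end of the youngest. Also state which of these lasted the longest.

Start ages (Ma): Furongian 497, Guadalupian 273.01, Paleocene 66, Oligocene 33.9.
Ordered oldest to youngest: Furongian, Guadalupian, Paleocene, Oligocene.
Span = 497 − 23.03 = 473.97 Myr.
Durations: Oligocene 10.87, Guadalupian 13.5, Furongian 11.6, Paleocene 10 → longest is Guadalupian (13.5 Myr).

Furongian → Guadalupian → Paleocene → Oligocene; total span 473.97 Myr; longest is Guadalupian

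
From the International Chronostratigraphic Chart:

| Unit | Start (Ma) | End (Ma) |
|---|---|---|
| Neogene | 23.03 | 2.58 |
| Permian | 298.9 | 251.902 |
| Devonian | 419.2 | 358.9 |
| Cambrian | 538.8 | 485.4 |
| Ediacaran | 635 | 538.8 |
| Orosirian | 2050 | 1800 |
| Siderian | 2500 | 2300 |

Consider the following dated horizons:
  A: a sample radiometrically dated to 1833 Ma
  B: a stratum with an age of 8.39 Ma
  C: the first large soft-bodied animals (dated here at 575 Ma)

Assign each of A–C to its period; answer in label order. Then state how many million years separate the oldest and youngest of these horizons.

A — Orosirian; B — Neogene; C — Ediacaran; span 1824.61 million years

Match each age against the start–end ranges in the excerpt: A = 1833 Ma → Orosirian (2050–1800); B = 8.39 Ma → Neogene (23.03–2.58); C = 575 Ma → Ediacaran (635–538.8).
The largest age is 1833 Ma and the smallest is 8.39 Ma; their difference is 1824.61 Myr.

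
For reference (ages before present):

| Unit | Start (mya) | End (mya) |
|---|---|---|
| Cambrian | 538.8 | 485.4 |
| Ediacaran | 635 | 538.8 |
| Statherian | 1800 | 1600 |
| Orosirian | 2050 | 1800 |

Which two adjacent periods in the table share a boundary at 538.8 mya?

Ediacaran and Cambrian

The Ediacaran ends at 538.8 mya and the Cambrian begins at 538.8 mya, so they share that boundary.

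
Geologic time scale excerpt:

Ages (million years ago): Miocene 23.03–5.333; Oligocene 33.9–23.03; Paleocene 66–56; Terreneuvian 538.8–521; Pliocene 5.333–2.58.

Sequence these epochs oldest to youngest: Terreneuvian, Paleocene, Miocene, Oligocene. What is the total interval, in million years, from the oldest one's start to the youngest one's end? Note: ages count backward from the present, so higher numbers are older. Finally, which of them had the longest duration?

Terreneuvian → Paleocene → Oligocene → Miocene; total span 533.467 Myr; longest is Terreneuvian

From the excerpt: Terreneuvian 538.8–521; Paleocene 66–56; Miocene 23.03–5.333; Oligocene 33.9–23.03 (Ma).
Larger Ma is earlier, so the oldest is Terreneuvian and the youngest is Miocene; oldest to youngest: Terreneuvian, Paleocene, Oligocene, Miocene.
Oldest start 538.8 minus youngest end 5.333 gives 533.467 Myr overall.
Individual lengths (start − end): Oligocene 10.87; Paleocene 10; Terreneuvian 17.8; Miocene 17.697. The largest is Terreneuvian at 17.8 Myr.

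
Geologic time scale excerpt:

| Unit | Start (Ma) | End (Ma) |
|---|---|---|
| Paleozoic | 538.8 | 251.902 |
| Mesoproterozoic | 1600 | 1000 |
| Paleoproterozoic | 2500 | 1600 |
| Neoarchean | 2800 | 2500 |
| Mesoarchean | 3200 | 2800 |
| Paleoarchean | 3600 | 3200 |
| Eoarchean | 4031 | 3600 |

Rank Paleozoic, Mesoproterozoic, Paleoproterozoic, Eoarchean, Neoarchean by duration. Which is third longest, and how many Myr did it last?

Start − end for each: Paleozoic 538.8 − 251.902 = 286.898; Mesoproterozoic 1600 − 1000 = 600; Paleoproterozoic 2500 − 1600 = 900; Eoarchean 4031 − 3600 = 431; Neoarchean 2800 − 2500 = 300.
Ranking these from longest: Paleoproterozoic > Mesoproterozoic > Eoarchean > Neoarchean > Paleozoic.
Position 3 in that ranking is Eoarchean, which lasted 431 Myr.

Eoarchean, 431 million years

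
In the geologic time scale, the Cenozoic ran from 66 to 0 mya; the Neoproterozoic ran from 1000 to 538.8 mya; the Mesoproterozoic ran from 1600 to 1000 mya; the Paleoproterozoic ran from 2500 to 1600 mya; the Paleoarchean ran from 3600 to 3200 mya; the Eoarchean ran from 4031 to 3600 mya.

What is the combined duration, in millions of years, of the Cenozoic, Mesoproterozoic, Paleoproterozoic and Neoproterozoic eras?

2027.2 million years

Each duration: Cenozoic = 66; Mesoproterozoic = 600; Paleoproterozoic = 900; Neoproterozoic = 461.2.
Sum: 66 + 600 + 900 + 461.2 = 2027.2 Myr.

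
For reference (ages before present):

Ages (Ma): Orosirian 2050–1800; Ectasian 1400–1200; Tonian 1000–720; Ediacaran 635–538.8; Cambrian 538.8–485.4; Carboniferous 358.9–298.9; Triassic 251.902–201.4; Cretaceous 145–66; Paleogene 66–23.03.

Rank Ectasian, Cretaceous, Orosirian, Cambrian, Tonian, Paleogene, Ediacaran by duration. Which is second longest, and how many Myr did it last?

Durations: Ectasian 200; Cretaceous 79; Orosirian 250; Cambrian 53.4; Tonian 280; Paleogene 42.97; Ediacaran 96.2 Myr.
Sorted longest-first: Tonian (280), Orosirian (250), Ectasian (200), Ediacaran (96.2), Cretaceous (79), Cambrian (53.4), Paleogene (42.97).
The second longest is Orosirian at 250 Myr.

Orosirian, 250 million years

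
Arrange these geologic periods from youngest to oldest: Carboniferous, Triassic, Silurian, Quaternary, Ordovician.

Quaternary → Triassic → Carboniferous → Silurian → Ordovician

Group by era (each group listed oldest first) — Paleozoic: Ordovician, Silurian, Carboniferous; Mesozoic: Triassic; Cenozoic: Quaternary. The eras run Paleozoic → Mesozoic → Cenozoic. Concatenating the groups in that era order and then reversing gives youngest to oldest.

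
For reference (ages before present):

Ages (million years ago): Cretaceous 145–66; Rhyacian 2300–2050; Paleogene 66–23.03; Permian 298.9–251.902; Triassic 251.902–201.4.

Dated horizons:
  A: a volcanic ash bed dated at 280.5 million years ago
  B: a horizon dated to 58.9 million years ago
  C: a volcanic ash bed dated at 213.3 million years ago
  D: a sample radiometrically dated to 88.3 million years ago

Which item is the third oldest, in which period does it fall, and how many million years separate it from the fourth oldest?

D, in the Cretaceous; 29.4 million years to B

Larger Ma means older, so oldest first: A 280.5 > C 213.3 > D 88.3 > B 58.9.
Counting 3 along gives D (88.3 Ma); the excerpt puts that inside the Cretaceous, 145–66 Ma.
Next in line is B (58.9 Ma), and 88.3 − 58.9 = 29.4 Myr.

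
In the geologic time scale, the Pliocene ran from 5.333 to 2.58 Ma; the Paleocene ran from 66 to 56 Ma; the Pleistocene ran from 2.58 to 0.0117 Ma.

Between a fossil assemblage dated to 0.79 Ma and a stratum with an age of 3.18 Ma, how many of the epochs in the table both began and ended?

0

The older date is 3.18 Ma and the younger is 0.79 Ma.
No epoch both begins after 3.18 Ma and ends before 0.79 Ma, so the count is 0.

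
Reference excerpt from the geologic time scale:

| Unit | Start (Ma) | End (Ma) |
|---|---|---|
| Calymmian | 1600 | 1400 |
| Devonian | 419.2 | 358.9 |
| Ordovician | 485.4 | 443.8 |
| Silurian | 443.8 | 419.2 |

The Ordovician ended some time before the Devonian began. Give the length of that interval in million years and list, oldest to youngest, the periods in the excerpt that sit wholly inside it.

24.6 million years; Silurian

End of Ordovician = 443.8 Ma; start of Devonian = 419.2 Ma.
Gap = 443.8 − 419.2 = 24.6 Myr.
Periods wholly inside 443.8–419.2 Ma: Silurian (443.8–419.2).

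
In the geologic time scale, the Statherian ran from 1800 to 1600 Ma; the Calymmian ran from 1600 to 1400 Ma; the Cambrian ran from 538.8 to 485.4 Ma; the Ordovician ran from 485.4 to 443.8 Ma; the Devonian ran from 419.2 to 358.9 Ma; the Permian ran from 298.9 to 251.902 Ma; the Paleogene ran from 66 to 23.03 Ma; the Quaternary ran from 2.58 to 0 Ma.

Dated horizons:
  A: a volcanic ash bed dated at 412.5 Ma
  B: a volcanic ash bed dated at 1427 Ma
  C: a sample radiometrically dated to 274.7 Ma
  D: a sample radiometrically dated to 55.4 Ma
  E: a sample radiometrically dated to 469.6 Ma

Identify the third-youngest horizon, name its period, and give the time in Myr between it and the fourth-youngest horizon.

Sorted youngest-first by Ma: D (55.4), C (274.7), A (412.5), E (469.6), B (1427).
The third youngest is A at 412.5 Ma, which lies in 419.2–358.9 Ma: the Devonian.
The fourth youngest is E at 469.6 Ma; separation = |412.5 − 469.6| = 57.1 Myr.

A, in the Devonian; 57.1 million years to E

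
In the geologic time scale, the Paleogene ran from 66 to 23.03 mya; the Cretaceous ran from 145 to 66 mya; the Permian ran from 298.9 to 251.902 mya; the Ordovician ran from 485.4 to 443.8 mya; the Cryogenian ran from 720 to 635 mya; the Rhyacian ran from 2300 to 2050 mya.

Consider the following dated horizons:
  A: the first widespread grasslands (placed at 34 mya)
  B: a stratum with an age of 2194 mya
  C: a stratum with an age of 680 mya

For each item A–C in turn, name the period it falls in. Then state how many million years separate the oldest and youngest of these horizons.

A — Paleogene; B — Rhyacian; C — Cryogenian; span 2160 million years

Match each age against the start–end ranges in the excerpt: A = 34 Ma → Paleogene (66–23.03); B = 2194 Ma → Rhyacian (2300–2050); C = 680 Ma → Cryogenian (720–635).
The largest age is 2194 Ma and the smallest is 34 Ma; their difference is 2160 Myr.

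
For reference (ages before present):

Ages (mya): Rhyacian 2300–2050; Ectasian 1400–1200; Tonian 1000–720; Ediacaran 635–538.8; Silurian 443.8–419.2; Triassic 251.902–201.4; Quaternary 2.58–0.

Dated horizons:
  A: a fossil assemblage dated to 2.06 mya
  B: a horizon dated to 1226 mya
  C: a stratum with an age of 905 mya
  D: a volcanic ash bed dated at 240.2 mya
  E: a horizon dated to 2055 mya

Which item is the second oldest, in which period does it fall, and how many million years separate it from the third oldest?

B, in the Ectasian; 321 million years to C

Larger Ma means older, so oldest first: E 2055 > B 1226 > C 905 > D 240.2 > A 2.06.
Counting 2 along gives B (1226 Ma); the excerpt puts that inside the Ectasian, 1400–1200 Ma.
Next in line is C (905 Ma), and 1226 − 905 = 321 Myr.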